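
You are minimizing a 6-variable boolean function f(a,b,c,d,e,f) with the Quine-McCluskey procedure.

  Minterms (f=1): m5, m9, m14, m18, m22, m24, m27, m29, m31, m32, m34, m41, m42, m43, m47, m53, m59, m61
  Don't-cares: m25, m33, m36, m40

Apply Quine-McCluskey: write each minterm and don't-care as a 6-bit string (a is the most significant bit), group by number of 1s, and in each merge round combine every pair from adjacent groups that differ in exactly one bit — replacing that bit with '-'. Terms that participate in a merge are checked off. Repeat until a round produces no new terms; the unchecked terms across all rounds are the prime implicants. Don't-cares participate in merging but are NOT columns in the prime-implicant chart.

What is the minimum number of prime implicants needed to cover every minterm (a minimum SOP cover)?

[col 0] 000101, 001001*, 001110, 010010*, 010110*, 011000*, 011001*, 011011*, 011101*, 011111*, 100000*, 100001*, 100010*, 100100*, 101000*, 101001*, 101010*, 101011*, 101111*, 110101*, 111011*, 111101*
[col 1] -01001, -11011, -11101, 0-1001, 010-10, 011-01*, 011-11*, 0110-1*, 01100-, 0111-1*, 1-1011, 10-000*, 10-001*, 10-010*, 100-00, 1000-0*, 10000-*, 101-11, 1010-0*, 1010-1*, 10100-*, 10101-*, 11-101
[col 2] 011--1, 10-0-0, 10-00-, 1010--
Prime implicants: -01001, -11011, -11101, 0-1001, 000101, 001110, 010-10, 011--1, 01100-, 1-1011, 10-0-0, 10-00-, 100-00, 101-11, 1010--, 11-101
PI chart (minterm → PIs covering it):
  5 | 000101  (sole → essential)
  9 | -01001,0-1001
  14 | 001110  (sole → essential)
  18 | 010-10  (sole → essential)
  22 | 010-10  (sole → essential)
  24 | 01100-  (sole → essential)
  27 | -11011,011--1
  29 | -11101,011--1
  31 | 011--1  (sole → essential)
  32 | 10-0-0,10-00-,100-00
  34 | 10-0-0  (sole → essential)
  41 | -01001,10-00-,1010--
  42 | 10-0-0,1010--
  43 | 1-1011,101-11,1010--
  47 | 101-11  (sole → essential)
  53 | 11-101  (sole → essential)
  59 | -11011,1-1011
  61 | -11101,11-101
Essential prime implicants: 000101, 001110, 010-10, 011--1, 01100-, 10-0-0, 101-11, 11-101
Petrick residual → -01001, -11011
Minimum SOP uses 10 PIs: b'cd'e'f + bcd'ef + a'b'c'de'f + a'b'cdef' + a'bc'ef' + a'bcf + a'bcd'e' + ab'd'f' + ab'cef + abde'f

10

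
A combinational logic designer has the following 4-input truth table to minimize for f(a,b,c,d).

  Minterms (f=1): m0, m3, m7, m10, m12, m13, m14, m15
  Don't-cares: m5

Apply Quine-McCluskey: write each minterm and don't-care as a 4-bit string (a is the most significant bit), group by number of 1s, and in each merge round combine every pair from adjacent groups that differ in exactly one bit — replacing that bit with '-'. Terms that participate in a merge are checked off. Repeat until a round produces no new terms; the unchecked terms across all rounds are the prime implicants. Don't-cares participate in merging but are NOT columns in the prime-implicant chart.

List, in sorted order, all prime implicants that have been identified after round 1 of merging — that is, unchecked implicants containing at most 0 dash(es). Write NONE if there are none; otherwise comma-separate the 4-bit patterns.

Round 0: 0000 0011✓ 0101✓ 0111✓ 1010✓ 1100✓ 1101✓ 1110✓ 1111✓
Round 1: -101✓ -111✓ 0-11 01-1✓ 1-10 11-0✓ 11-1✓ 110-✓ 111-✓
Round 2: -1-1 11--
PIs = {-1-1, 0-11, 0000, 1-10, 11--}

0000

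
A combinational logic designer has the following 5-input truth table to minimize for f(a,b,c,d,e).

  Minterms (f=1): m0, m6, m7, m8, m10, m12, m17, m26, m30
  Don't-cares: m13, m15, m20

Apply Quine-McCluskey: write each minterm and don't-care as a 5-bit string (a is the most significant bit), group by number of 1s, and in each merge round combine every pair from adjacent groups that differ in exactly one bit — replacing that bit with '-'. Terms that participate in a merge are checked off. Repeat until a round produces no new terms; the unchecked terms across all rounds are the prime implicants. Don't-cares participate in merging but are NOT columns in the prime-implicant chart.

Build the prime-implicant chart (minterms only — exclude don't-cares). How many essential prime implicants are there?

4

size-2^0 implicants → 00000(✓)  00110(✓)  00111(✓)  01000(✓)  01010(✓)  01100(✓)  01101(✓)  01111(✓)  10001  10100  11010(✓)  11110(✓)
size-2^1 implicants → -1010  0-000  0-111  0011-  01-00  010-0  011-1  0110-  11-10
Unchecked terms (primes): -1010, 0-000, 0-111, 0011-, 01-00, 010-0, 011-1, 0110-, 10001, 10100, 11-10
Minterm coverage:
  m0 ⊆ 0-000 [E]
  m6 ⊆ 0011- [E]
  m7 ⊆ 0-111,0011-
  m8 ⊆ 0-000,01-00,010-0
  m10 ⊆ -1010,010-0
  m12 ⊆ 01-00,0110-
  m17 ⊆ 10001 [E]
  m26 ⊆ -1010,11-10
  m30 ⊆ 11-10 [E]
E = {0-000, 0011-, 10001, 11-10}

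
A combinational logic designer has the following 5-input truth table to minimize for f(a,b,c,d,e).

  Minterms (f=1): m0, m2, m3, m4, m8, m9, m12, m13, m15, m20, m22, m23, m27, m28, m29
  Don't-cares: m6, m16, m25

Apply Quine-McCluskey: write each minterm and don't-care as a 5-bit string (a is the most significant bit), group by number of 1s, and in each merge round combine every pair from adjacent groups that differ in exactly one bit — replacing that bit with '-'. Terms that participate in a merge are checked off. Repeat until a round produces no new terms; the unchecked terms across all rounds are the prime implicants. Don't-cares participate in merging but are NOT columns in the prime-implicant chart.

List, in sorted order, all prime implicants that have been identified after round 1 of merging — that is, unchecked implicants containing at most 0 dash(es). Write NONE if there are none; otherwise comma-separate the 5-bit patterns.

size-2^0 implicants → 00000(✓)  00010(✓)  00011(✓)  00100(✓)  00110(✓)  01000(✓)  01001(✓)  01100(✓)  01101(✓)  01111(✓)  10000(✓)  10100(✓)  10110(✓)  10111(✓)  11001(✓)  11011(✓)  11100(✓)  11101(✓)
size-2^1 implicants → -0000(✓)  -0100(✓)  -0110(✓)  -1001(✓)  -1100(✓)  -1101(✓)  0-000(✓)  0-100(✓)  00-00(✓)  00-10(✓)  000-0(✓)  0001-  001-0(✓)  01-00(✓)  01-01(✓)  0100-(✓)  011-1  0110-(✓)  1-100(✓)  10-00(✓)  101-0(✓)  1011-  11-01(✓)  110-1  1110-(✓)
size-2^2 implicants → --100  -0-00  -01-0  -1-01  -110-  0--00  00--0  01-0-
Unchecked terms (primes): --100, -0-00, -01-0, -1-01, -110-, 0--00, 00--0, 0001-, 01-0-, 011-1, 1011-, 110-1

NONE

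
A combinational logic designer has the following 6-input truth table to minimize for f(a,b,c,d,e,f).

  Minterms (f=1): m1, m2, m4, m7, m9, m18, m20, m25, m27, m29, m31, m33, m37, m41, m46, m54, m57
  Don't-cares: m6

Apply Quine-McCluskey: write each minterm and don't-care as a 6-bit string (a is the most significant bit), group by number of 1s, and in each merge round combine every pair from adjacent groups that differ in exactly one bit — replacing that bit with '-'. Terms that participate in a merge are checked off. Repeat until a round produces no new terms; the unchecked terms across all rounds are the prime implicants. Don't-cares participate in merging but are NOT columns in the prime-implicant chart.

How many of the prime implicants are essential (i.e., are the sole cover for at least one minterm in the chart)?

9

size-2^0 implicants → 000001(✓)  000010(✓)  000100(✓)  000110(✓)  000111(✓)  001001(✓)  010010(✓)  010100(✓)  011001(✓)  011011(✓)  011101(✓)  011111(✓)  100001(✓)  100101(✓)  101001(✓)  101110  110110  111001(✓)
size-2^1 implicants → -00001(✓)  -01001(✓)  -11001(✓)  0-0010  0-0100  0-1001(✓)  00-001(✓)  000-10  0001-0  00011-  011-01(✓)  011-11(✓)  0110-1(✓)  0111-1(✓)  1-1001(✓)  10-001(✓)  100-01
size-2^2 implicants → --1001  -0-001  011--1
Unchecked terms (primes): --1001, -0-001, 0-0010, 0-0100, 000-10, 0001-0, 00011-, 011--1, 100-01, 101110, 110110
Minterm coverage:
  m1 ⊆ -0-001 [E]
  m2 ⊆ 0-0010,000-10
  m4 ⊆ 0-0100,0001-0
  m7 ⊆ 00011- [E]
  m9 ⊆ --1001,-0-001
  m18 ⊆ 0-0010 [E]
  m20 ⊆ 0-0100 [E]
  m25 ⊆ --1001,011--1
  m27 ⊆ 011--1 [E]
  m29 ⊆ 011--1 [E]
  m31 ⊆ 011--1 [E]
  m33 ⊆ -0-001,100-01
  m37 ⊆ 100-01 [E]
  m41 ⊆ --1001,-0-001
  m46 ⊆ 101110 [E]
  m54 ⊆ 110110 [E]
  m57 ⊆ --1001 [E]
E = {--1001, -0-001, 0-0010, 0-0100, 00011-, 011--1, 100-01, 101110, 110110}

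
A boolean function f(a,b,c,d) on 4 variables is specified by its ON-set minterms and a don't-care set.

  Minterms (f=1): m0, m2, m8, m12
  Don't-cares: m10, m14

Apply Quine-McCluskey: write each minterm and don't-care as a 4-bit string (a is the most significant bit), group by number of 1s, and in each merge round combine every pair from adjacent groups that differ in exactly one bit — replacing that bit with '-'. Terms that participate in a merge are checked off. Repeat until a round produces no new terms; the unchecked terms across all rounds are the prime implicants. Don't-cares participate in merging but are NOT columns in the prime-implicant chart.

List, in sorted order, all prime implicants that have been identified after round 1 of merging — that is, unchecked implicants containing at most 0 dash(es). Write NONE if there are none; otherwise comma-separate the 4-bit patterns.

[col 0] 0000*, 0010*, 1000*, 1010*, 1100*, 1110*
[col 1] -000*, -010*, 00-0*, 1-00*, 1-10*, 10-0*, 11-0*
[col 2] -0-0, 1--0
Prime implicants: -0-0, 1--0

NONE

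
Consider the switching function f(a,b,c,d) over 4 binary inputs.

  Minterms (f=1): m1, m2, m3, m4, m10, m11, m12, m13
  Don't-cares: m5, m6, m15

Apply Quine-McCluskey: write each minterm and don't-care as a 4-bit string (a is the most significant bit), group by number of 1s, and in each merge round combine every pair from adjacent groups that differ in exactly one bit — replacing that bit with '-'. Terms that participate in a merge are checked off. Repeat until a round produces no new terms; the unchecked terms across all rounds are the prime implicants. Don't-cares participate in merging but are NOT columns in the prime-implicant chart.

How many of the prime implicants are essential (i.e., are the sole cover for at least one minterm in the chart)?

size-2^0 implicants → 0001(✓)  0010(✓)  0011(✓)  0100(✓)  0101(✓)  0110(✓)  1010(✓)  1011(✓)  1100(✓)  1101(✓)  1111(✓)
size-2^1 implicants → -010(✓)  -011(✓)  -100(✓)  -101(✓)  0-01  0-10  00-1  001-(✓)  01-0  010-(✓)  1-11  101-(✓)  11-1  110-(✓)
size-2^2 implicants → -01-  -10-
Unchecked terms (primes): -01-, -10-, 0-01, 0-10, 00-1, 01-0, 1-11, 11-1
Minterm coverage:
  m1 ⊆ 0-01,00-1
  m2 ⊆ -01-,0-10
  m3 ⊆ -01-,00-1
  m4 ⊆ -10-,01-0
  m10 ⊆ -01- [E]
  m11 ⊆ -01-,1-11
  m12 ⊆ -10- [E]
  m13 ⊆ -10-,11-1
E = {-01-, -10-}

2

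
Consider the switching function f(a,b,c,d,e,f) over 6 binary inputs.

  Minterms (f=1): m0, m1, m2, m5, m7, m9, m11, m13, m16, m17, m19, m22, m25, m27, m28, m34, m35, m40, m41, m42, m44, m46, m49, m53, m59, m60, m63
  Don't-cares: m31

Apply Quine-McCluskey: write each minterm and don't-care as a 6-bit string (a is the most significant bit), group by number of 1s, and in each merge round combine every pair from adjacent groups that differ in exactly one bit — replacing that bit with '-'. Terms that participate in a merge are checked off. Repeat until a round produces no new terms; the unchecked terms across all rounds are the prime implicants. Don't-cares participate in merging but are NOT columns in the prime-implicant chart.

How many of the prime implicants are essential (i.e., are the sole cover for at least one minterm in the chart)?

Round 0: 000000✓ 000001✓ 000010✓ 000101✓ 000111✓ 001001✓ 001011✓ 001101✓ 010000✓ 010001✓ 010011✓ 010110 011001✓ 011011✓ 011100✓ 011111✓ 100010✓ 100011✓ 101000✓ 101001✓ 101010✓ 101100✓ 101110✓ 110001✓ 110101✓ 111011✓ 111100✓ 111111✓
Round 1: -00010 -01001 -10001 -11011✓ -11100 -11111✓ 0-0000✓ 0-0001✓ 0-1001✓ 0-1011✓ 00-001✓ 00-101✓ 000-01✓ 0000-0 00000-✓ 0001-1 001-01✓ 0010-1✓ 01-001✓ 01-011✓ 0100-1✓ 01000-✓ 011-11✓ 0110-1✓ 1-1100 10-010 10001- 101-00✓ 101-10✓ 1010-0✓ 10100- 1011-0✓ 110-01 111-11✓
Round 2: -11-11 0--001 0-000- 0-10-1 00--01 01-0-1 101--0
PIs = {-00010, -01001, -10001, -11-11, -11100, 0--001, 0-000-, 0-10-1, 00--01, 0000-0, 0001-1, 01-0-1, 010110, 1-1100, 10-010, 10001-, 101--0, 10100-, 110-01}
Coverage chart:
  m0: 0-000-,0000-0
  m1: 0--001,0-000-,00--01
  m2: -00010,0000-0
  m5: 00--01,0001-1
  m7: 0001-1 ←essential
  m9: -01001,0--001,0-10-1,00--01
  m11: 0-10-1 ←essential
  m13: 00--01 ←essential
  m16: 0-000- ←essential
  m17: -10001,0--001,0-000-,01-0-1
  m19: 01-0-1 ←essential
  m22: 010110 ←essential
  m25: 0--001,0-10-1,01-0-1
  m27: -11-11,0-10-1,01-0-1
  m28: -11100 ←essential
  m34: -00010,10-010,10001-
  m35: 10001- ←essential
  m40: 101--0,10100-
  m41: -01001,10100-
  m42: 10-010,101--0
  m44: 1-1100,101--0
  m46: 101--0 ←essential
  m49: -10001,110-01
  m53: 110-01 ←essential
  m59: -11-11 ←essential
  m60: -11100,1-1100
  m63: -11-11 ←essential
Essential: -11-11, -11100, 0-000-, 0-10-1, 00--01, 0001-1, 01-0-1, 010110, 10001-, 101--0, 110-01

11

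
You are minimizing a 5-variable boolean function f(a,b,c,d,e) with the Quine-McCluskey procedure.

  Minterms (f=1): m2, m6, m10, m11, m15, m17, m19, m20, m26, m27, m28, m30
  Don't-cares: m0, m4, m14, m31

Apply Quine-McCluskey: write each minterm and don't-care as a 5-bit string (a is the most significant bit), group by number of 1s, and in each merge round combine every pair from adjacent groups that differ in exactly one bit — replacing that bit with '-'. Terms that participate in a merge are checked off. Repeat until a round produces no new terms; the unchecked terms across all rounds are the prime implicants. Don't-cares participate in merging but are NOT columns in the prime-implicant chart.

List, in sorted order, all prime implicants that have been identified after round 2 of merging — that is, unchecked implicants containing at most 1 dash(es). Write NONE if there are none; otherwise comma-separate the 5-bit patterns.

-0100, 1-011, 1-100, 100-1, 111-0

Round 0: 00000✓ 00010✓ 00100✓ 00110✓ 01010✓ 01011✓ 01110✓ 01111✓ 10001✓ 10011✓ 10100✓ 11010✓ 11011✓ 11100✓ 11110✓ 11111✓
Round 1: -0100 -1010✓ -1011✓ -1110✓ -1111✓ 0-010✓ 0-110✓ 00-00✓ 00-10✓ 000-0✓ 001-0✓ 01-10✓ 01-11✓ 0101-✓ 0111-✓ 1-011 1-100 100-1 11-10✓ 11-11✓ 1101-✓ 111-0 1111-✓
Round 2: -1-10✓ -1-11✓ -101-✓ -111-✓ 0--10 00--0 01-1-✓ 11-1-✓
Round 3: -1-1-
PIs = {-0100, -1-1-, 0--10, 00--0, 1-011, 1-100, 100-1, 111-0}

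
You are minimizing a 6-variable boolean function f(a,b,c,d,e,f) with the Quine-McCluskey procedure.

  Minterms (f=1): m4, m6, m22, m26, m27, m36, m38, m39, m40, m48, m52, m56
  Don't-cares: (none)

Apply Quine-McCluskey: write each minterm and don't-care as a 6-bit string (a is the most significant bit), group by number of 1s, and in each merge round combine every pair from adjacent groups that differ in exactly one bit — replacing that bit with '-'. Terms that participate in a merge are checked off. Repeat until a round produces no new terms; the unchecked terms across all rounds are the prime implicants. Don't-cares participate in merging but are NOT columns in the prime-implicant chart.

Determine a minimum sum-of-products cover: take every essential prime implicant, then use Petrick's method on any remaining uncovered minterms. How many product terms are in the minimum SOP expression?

[col 0] 000100*, 000110*, 010110*, 011010*, 011011*, 100100*, 100110*, 100111*, 101000*, 110000*, 110100*, 111000*
[col 1] -00100*, -00110*, 0-0110, 0001-0*, 01101-, 1-0100, 1-1000, 1001-0*, 10011-, 11-000, 110-00
[col 2] -001-0
Prime implicants: -001-0, 0-0110, 01101-, 1-0100, 1-1000, 10011-, 11-000, 110-00
PI chart (minterm → PIs covering it):
  4 | -001-0  (sole → essential)
  6 | -001-0,0-0110
  22 | 0-0110  (sole → essential)
  26 | 01101-  (sole → essential)
  27 | 01101-  (sole → essential)
  36 | -001-0,1-0100
  38 | -001-0,10011-
  39 | 10011-  (sole → essential)
  40 | 1-1000  (sole → essential)
  48 | 11-000,110-00
  52 | 1-0100,110-00
  56 | 1-1000,11-000
Essential prime implicants: -001-0, 0-0110, 01101-, 1-1000, 10011-
Petrick residual → 110-00
Minimum SOP uses 6 PIs: b'c'df' + a'c'def' + a'bcd'e + acd'e'f' + ab'c'de + abc'e'f'

6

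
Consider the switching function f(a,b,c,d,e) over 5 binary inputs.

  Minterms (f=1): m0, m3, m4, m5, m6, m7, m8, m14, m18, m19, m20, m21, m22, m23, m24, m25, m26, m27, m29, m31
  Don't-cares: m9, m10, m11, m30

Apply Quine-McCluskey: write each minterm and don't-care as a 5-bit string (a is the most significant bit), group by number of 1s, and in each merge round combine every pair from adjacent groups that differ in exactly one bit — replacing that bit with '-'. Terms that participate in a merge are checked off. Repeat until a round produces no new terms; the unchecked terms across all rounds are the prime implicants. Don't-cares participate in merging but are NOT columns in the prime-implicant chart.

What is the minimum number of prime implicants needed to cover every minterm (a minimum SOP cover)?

[col 0] 00000*, 00011*, 00100*, 00101*, 00110*, 00111*, 01000*, 01001*, 01010*, 01011*, 01110*, 10010*, 10011*, 10100*, 10101*, 10110*, 10111*, 11000*, 11001*, 11010*, 11011*, 11101*, 11110*, 11111*
[col 1] -0011*, -0100*, -0101*, -0110*, -0111*, -1000*, -1001*, -1010*, -1011*, -1110*, 0-000, 0-011*, 0-110*, 00-00, 00-11*, 001-0*, 001-1*, 0010-*, 0011-*, 01-10*, 010-0*, 010-1*, 0100-*, 0101-*, 1-010*, 1-011*, 1-101*, 1-110*, 1-111*, 10-10*, 10-11*, 1001-*, 101-0*, 101-1*, 1010-*, 1011-*, 11-01*, 11-10*, 11-11*, 110-0*, 110-1*, 1100-*, 1101-*, 111-1*, 1111-*
[col 2] --011, --110, -0-11, -01-0*, -01-1*, -010-*, -011-*, -1-10, -10-0*, -10-1*, -100-*, -101-*, 001--*, 010--*, 1--10*, 1--11*, 1-01-*, 1-1-1, 1-11-*, 10-1-*, 101--*, 11--1, 11-1-*, 110--*
[col 3] -01--, -10--, 1--1-
Prime implicants: --011, --110, -0-11, -01--, -1-10, -10--, 0-000, 00-00, 1--1-, 1-1-1, 11--1
PI chart (minterm → PIs covering it):
  0 | 0-000,00-00
  3 | --011,-0-11
  4 | -01--,00-00
  5 | -01--  (sole → essential)
  6 | --110,-01--
  7 | -0-11,-01--
  8 | -10--,0-000
  14 | --110,-1-10
  18 | 1--1-  (sole → essential)
  19 | --011,-0-11,1--1-
  20 | -01--  (sole → essential)
  21 | -01--,1-1-1
  22 | --110,-01--,1--1-
  23 | -0-11,-01--,1--1-,1-1-1
  24 | -10--  (sole → essential)
  25 | -10--,11--1
  26 | -1-10,-10--,1--1-
  27 | --011,-10--,1--1-,11--1
  29 | 1-1-1,11--1
  31 | 1--1-,1-1-1,11--1
Essential prime implicants: -01--, -10--, 1--1-
Petrick residual → --011, --110, 0-000, 1-1-1
Minimum SOP uses 7 PIs: c'de + cde' + b'c + bc' + a'c'd'e' + ad + ace

7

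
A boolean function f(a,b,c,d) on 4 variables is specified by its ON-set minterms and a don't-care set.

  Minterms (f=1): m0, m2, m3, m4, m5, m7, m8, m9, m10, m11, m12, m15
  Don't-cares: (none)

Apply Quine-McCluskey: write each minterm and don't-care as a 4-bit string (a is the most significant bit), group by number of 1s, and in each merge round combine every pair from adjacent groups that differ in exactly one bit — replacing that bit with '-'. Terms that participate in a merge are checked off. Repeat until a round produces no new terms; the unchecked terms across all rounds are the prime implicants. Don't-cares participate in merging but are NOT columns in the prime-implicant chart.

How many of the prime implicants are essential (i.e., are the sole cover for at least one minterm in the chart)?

3

[col 0] 0000*, 0010*, 0011*, 0100*, 0101*, 0111*, 1000*, 1001*, 1010*, 1011*, 1100*, 1111*
[col 1] -000*, -010*, -011*, -100*, -111*, 0-00*, 0-11*, 00-0*, 001-*, 01-1, 010-, 1-00*, 1-11*, 10-0*, 10-1*, 100-*, 101-*
[col 2] --00, --11, -0-0, -01-, 10--
Prime implicants: --00, --11, -0-0, -01-, 01-1, 010-, 10--
PI chart (minterm → PIs covering it):
  0 | --00,-0-0
  2 | -0-0,-01-
  3 | --11,-01-
  4 | --00,010-
  5 | 01-1,010-
  7 | --11,01-1
  8 | --00,-0-0,10--
  9 | 10--  (sole → essential)
  10 | -0-0,-01-,10--
  11 | --11,-01-,10--
  12 | --00  (sole → essential)
  15 | --11  (sole → essential)
Essential prime implicants: --00, --11, 10--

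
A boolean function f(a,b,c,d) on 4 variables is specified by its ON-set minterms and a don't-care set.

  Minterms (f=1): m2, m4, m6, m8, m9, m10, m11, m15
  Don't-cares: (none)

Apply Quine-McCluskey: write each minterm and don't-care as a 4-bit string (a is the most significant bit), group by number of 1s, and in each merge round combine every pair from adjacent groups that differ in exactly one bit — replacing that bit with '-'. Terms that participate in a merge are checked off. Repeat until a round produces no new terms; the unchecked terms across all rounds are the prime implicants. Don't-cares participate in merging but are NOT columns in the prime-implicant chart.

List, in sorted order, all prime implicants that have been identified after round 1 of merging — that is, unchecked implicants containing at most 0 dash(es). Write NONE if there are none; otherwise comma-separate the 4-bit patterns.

NONE

[col 0] 0010*, 0100*, 0110*, 1000*, 1001*, 1010*, 1011*, 1111*
[col 1] -010, 0-10, 01-0, 1-11, 10-0*, 10-1*, 100-*, 101-*
[col 2] 10--
Prime implicants: -010, 0-10, 01-0, 1-11, 10--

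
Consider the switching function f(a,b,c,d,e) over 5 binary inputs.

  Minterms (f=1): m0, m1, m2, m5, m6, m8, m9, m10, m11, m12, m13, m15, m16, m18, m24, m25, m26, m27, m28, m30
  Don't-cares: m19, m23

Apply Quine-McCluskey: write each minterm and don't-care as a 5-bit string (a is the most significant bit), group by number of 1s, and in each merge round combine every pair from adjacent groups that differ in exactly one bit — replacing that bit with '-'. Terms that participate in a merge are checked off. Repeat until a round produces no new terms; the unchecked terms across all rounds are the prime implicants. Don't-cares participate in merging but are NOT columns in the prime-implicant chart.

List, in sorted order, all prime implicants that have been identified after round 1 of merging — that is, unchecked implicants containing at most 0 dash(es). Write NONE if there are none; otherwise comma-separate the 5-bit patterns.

Round 0: 00000✓ 00001✓ 00010✓ 00101✓ 00110✓ 01000✓ 01001✓ 01010✓ 01011✓ 01100✓ 01101✓ 01111✓ 10000✓ 10010✓ 10011✓ 10111✓ 11000✓ 11001✓ 11010✓ 11011✓ 11100✓ 11110✓
Round 1: -0000✓ -0010✓ -1000✓ -1001✓ -1010✓ -1011✓ -1100✓ 0-000✓ 0-001✓ 0-010✓ 0-101✓ 00-01✓ 00-10 000-0✓ 0000-✓ 01-00✓ 01-01✓ 01-11✓ 010-0✓ 010-1✓ 0100-✓ 0101-✓ 011-1✓ 0110-✓ 1-000✓ 1-010✓ 1-011✓ 10-11 100-0✓ 1001-✓ 11-00✓ 11-10✓ 110-0✓ 110-1✓ 1100-✓ 1101-✓ 111-0✓
Round 2: --000✓ --010✓ -00-0✓ -1-00 -10-0✓ -10-1✓ -100-✓ -101-✓ 0--01 0-0-0✓ 0-00- 01--1 01-0- 010--✓ 1-0-0✓ 1-01- 11--0 110--✓
Round 3: --0-0 -10--
PIs = {--0-0, -1-00, -10--, 0--01, 0-00-, 00-10, 01--1, 01-0-, 1-01-, 10-11, 11--0}

NONE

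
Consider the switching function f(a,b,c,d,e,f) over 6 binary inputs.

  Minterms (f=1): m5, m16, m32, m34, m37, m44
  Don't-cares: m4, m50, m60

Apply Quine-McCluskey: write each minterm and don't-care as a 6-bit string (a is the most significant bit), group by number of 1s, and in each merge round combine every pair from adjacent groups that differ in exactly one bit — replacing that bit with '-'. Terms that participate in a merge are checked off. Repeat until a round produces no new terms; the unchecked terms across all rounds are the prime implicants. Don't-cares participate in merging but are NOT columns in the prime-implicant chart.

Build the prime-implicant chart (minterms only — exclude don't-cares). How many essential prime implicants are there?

Round 0: 000100✓ 000101✓ 010000 100000✓ 100010✓ 100101✓ 101100✓ 110010✓ 111100✓
Round 1: -00101 00010- 1-0010 1-1100 1000-0
PIs = {-00101, 00010-, 010000, 1-0010, 1-1100, 1000-0}
Coverage chart:
  m5: -00101,00010-
  m16: 010000 ←essential
  m32: 1000-0 ←essential
  m34: 1-0010,1000-0
  m37: -00101 ←essential
  m44: 1-1100 ←essential
Essential: -00101, 010000, 1-1100, 1000-0

4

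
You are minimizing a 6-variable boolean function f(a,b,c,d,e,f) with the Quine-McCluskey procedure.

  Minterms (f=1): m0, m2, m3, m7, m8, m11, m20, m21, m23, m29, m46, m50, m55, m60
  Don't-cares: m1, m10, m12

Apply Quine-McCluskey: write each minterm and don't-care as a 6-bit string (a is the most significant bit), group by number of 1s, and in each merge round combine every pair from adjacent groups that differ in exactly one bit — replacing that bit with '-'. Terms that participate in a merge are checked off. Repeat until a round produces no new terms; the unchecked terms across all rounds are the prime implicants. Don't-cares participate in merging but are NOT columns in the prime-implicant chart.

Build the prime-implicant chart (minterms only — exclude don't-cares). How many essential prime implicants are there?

size-2^0 implicants → 000000(✓)  000001(✓)  000010(✓)  000011(✓)  000111(✓)  001000(✓)  001010(✓)  001011(✓)  001100(✓)  010100(✓)  010101(✓)  010111(✓)  011101(✓)  101110  110010  110111(✓)  111100
size-2^1 implicants → -10111  0-0111  00-000(✓)  00-010(✓)  00-011(✓)  000-11  0000-0(✓)  0000-1(✓)  00000-(✓)  00001-(✓)  001-00  0010-0(✓)  00101-(✓)  01-101  0101-1  01010-
size-2^2 implicants → 00-0-0  00-01-  0000--
Unchecked terms (primes): -10111, 0-0111, 00-0-0, 00-01-, 000-11, 0000--, 001-00, 01-101, 0101-1, 01010-, 101110, 110010, 111100
Minterm coverage:
  m0 ⊆ 00-0-0,0000--
  m2 ⊆ 00-0-0,00-01-,0000--
  m3 ⊆ 00-01-,000-11,0000--
  m7 ⊆ 0-0111,000-11
  m8 ⊆ 00-0-0,001-00
  m11 ⊆ 00-01- [E]
  m20 ⊆ 01010- [E]
  m21 ⊆ 01-101,0101-1,01010-
  m23 ⊆ -10111,0-0111,0101-1
  m29 ⊆ 01-101 [E]
  m46 ⊆ 101110 [E]
  m50 ⊆ 110010 [E]
  m55 ⊆ -10111 [E]
  m60 ⊆ 111100 [E]
E = {-10111, 00-01-, 01-101, 01010-, 101110, 110010, 111100}

7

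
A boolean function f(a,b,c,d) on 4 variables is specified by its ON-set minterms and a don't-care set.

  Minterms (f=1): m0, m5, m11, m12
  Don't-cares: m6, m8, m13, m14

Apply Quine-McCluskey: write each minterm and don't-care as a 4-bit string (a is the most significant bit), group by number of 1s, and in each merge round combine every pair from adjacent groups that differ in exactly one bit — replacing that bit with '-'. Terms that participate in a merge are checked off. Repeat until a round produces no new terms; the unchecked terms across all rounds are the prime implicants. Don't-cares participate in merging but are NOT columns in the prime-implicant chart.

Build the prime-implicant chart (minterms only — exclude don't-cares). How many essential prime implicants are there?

Round 0: 0000✓ 0101✓ 0110✓ 1000✓ 1011 1100✓ 1101✓ 1110✓
Round 1: -000 -101 -110 1-00 11-0 110-
PIs = {-000, -101, -110, 1-00, 1011, 11-0, 110-}
Coverage chart:
  m0: -000 ←essential
  m5: -101 ←essential
  m11: 1011 ←essential
  m12: 1-00,11-0,110-
Essential: -000, -101, 1011

3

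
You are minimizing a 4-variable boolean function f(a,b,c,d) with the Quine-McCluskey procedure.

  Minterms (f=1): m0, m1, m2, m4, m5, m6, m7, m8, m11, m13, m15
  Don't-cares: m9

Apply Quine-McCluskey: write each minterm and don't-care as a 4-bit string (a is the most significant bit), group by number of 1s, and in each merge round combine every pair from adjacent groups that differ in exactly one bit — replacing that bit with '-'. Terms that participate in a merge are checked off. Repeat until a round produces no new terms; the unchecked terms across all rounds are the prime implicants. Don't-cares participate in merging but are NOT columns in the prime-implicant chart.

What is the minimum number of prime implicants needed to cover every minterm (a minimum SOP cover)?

4

Round 0: 0000✓ 0001✓ 0010✓ 0100✓ 0101✓ 0110✓ 0111✓ 1000✓ 1001✓ 1011✓ 1101✓ 1111✓
Round 1: -000✓ -001✓ -101✓ -111✓ 0-00✓ 0-01✓ 0-10✓ 00-0✓ 000-✓ 01-0✓ 01-1✓ 010-✓ 011-✓ 1-01✓ 1-11✓ 10-1✓ 100-✓ 11-1✓
Round 2: --01 -00- -1-1 0--0 0-0- 01-- 1--1
PIs = {--01, -00-, -1-1, 0--0, 0-0-, 01--, 1--1}
Coverage chart:
  m0: -00-,0--0,0-0-
  m1: --01,-00-,0-0-
  m2: 0--0 ←essential
  m4: 0--0,0-0-,01--
  m5: --01,-1-1,0-0-,01--
  m6: 0--0,01--
  m7: -1-1,01--
  m8: -00- ←essential
  m11: 1--1 ←essential
  m13: --01,-1-1,1--1
  m15: -1-1,1--1
Essential: -00-, 0--0, 1--1
Petrick residual → -1-1
Min cover (4 terms): b'c' + bd + a'd' + ad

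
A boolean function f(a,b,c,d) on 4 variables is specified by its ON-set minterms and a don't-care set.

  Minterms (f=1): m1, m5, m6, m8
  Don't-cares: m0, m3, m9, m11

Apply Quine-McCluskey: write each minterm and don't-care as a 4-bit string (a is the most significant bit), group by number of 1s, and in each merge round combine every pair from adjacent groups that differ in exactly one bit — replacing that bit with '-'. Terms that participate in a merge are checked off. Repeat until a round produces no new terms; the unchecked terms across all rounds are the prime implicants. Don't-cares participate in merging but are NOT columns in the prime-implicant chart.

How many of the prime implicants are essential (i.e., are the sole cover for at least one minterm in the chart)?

[col 0] 0000*, 0001*, 0011*, 0101*, 0110, 1000*, 1001*, 1011*
[col 1] -000*, -001*, -011*, 0-01, 00-1*, 000-*, 10-1*, 100-*
[col 2] -0-1, -00-
Prime implicants: -0-1, -00-, 0-01, 0110
PI chart (minterm → PIs covering it):
  1 | -0-1,-00-,0-01
  5 | 0-01  (sole → essential)
  6 | 0110  (sole → essential)
  8 | -00-  (sole → essential)
Essential prime implicants: -00-, 0-01, 0110

3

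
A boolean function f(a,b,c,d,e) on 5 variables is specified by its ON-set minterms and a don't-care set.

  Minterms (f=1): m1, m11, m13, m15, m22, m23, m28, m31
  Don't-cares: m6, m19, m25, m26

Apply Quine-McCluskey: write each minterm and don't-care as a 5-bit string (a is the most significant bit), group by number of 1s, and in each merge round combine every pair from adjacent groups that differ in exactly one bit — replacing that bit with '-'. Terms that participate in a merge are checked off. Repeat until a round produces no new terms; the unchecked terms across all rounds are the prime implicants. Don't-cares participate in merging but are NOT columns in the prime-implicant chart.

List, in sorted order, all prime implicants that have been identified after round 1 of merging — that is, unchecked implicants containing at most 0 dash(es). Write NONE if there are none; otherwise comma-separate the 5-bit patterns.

00001, 11001, 11010, 11100

[col 0] 00001, 00110*, 01011*, 01101*, 01111*, 10011*, 10110*, 10111*, 11001, 11010, 11100, 11111*
[col 1] -0110, -1111, 01-11, 011-1, 1-111, 10-11, 1011-
Prime implicants: -0110, -1111, 00001, 01-11, 011-1, 1-111, 10-11, 1011-, 11001, 11010, 11100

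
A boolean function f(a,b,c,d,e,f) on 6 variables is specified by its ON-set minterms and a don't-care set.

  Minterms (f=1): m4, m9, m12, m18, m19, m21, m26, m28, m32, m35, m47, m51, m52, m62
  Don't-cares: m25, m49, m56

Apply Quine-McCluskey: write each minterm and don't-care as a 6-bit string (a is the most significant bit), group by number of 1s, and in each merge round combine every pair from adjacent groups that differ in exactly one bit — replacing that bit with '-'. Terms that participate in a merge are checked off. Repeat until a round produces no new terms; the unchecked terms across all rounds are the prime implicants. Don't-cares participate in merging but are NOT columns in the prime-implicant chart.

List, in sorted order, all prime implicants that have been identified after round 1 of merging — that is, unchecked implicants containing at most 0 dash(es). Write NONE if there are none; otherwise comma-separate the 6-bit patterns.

010101, 100000, 101111, 110100, 111000, 111110

size-2^0 implicants → 000100(✓)  001001(✓)  001100(✓)  010010(✓)  010011(✓)  010101  011001(✓)  011010(✓)  011100(✓)  100000  100011(✓)  101111  110001(✓)  110011(✓)  110100  111000  111110
size-2^1 implicants → -10011  0-1001  0-1100  00-100  01-010  01001-  1-0011  1100-1
Unchecked terms (primes): -10011, 0-1001, 0-1100, 00-100, 01-010, 01001-, 010101, 1-0011, 100000, 101111, 1100-1, 110100, 111000, 111110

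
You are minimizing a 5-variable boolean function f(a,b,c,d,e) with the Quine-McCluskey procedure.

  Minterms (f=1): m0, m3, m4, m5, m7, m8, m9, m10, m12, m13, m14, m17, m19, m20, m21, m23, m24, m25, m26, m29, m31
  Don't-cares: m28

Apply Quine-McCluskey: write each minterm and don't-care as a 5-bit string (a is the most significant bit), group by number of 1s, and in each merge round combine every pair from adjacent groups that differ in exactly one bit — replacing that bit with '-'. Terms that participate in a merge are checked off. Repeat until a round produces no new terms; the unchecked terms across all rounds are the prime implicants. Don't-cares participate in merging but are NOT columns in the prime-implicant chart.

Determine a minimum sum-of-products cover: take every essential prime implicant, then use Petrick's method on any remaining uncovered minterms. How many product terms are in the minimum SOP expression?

8

[col 0] 00000*, 00011*, 00100*, 00101*, 00111*, 01000*, 01001*, 01010*, 01100*, 01101*, 01110*, 10001*, 10011*, 10100*, 10101*, 10111*, 11000*, 11001*, 11010*, 11100*, 11101*, 11111*
[col 1] -0011*, -0100*, -0101*, -0111*, -1000*, -1001*, -1010*, -1100*, -1101*, 0-000*, 0-100*, 0-101*, 00-00*, 00-11*, 001-1*, 0010-*, 01-00*, 01-01*, 01-10*, 010-0*, 0100-*, 011-0*, 0110-*, 1-001*, 1-100*, 1-101*, 1-111*, 10-01*, 10-11*, 100-1*, 101-1*, 1010-*, 11-00*, 11-01*, 110-0*, 1100-*, 111-1*, 1110-*
[col 2] --100*, --101*, -0-11, -01-1, -010-*, -1-00*, -1-01*, -10-0, -100-*, -110-*, 0--00, 0-10-*, 01--0, 01-0-*, 1--01, 1-1-1, 1-10-*, 10--1, 11-0-*
[col 3] --10-, -1-0-
Prime implicants: --10-, -0-11, -01-1, -1-0-, -10-0, 0--00, 01--0, 1--01, 1-1-1, 10--1
PI chart (minterm → PIs covering it):
  0 | 0--00  (sole → essential)
  3 | -0-11  (sole → essential)
  4 | --10-,0--00
  5 | --10-,-01-1
  7 | -0-11,-01-1
  8 | -1-0-,-10-0,0--00,01--0
  9 | -1-0-  (sole → essential)
  10 | -10-0,01--0
  12 | --10-,-1-0-,0--00,01--0
  13 | --10-,-1-0-
  14 | 01--0  (sole → essential)
  17 | 1--01,10--1
  19 | -0-11,10--1
  20 | --10-  (sole → essential)
  21 | --10-,-01-1,1--01,1-1-1,10--1
  23 | -0-11,-01-1,1-1-1,10--1
  24 | -1-0-,-10-0
  25 | -1-0-,1--01
  26 | -10-0  (sole → essential)
  29 | --10-,-1-0-,1--01,1-1-1
  31 | 1-1-1  (sole → essential)
Essential prime implicants: --10-, -0-11, -1-0-, -10-0, 0--00, 01--0, 1-1-1
Petrick residual → 1--01
Minimum SOP uses 8 PIs: cd' + b'de + bd' + bc'e' + a'd'e' + a'be' + ad'e + ace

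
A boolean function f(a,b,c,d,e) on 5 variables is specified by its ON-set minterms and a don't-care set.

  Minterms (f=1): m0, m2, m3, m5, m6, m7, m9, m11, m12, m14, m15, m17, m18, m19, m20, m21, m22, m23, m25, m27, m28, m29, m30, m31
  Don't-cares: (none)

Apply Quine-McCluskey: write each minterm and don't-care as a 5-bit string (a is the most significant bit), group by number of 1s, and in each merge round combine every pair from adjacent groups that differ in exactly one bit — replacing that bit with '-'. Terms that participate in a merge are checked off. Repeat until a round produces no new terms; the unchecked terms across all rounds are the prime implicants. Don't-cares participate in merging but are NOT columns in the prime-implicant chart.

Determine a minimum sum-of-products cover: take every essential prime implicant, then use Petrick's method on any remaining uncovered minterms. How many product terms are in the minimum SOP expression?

8

Round 0: 00000✓ 00010✓ 00011✓ 00101✓ 00110✓ 00111✓ 01001✓ 01011✓ 01100✓ 01110✓ 01111✓ 10001✓ 10010✓ 10011✓ 10100✓ 10101✓ 10110✓ 10111✓ 11001✓ 11011✓ 11100✓ 11101✓ 11110✓ 11111✓
Round 1: -0010✓ -0011✓ -0101✓ -0110✓ -0111✓ -1001✓ -1011✓ -1100✓ -1110✓ -1111✓ 0-011✓ 0-110✓ 0-111✓ 00-10✓ 00-11✓ 000-0 0001-✓ 001-1✓ 0011-✓ 01-11✓ 010-1✓ 011-0✓ 0111-✓ 1-001✓ 1-011✓ 1-100✓ 1-101✓ 1-110✓ 1-111✓ 10-01✓ 10-10✓ 10-11✓ 100-1✓ 1001-✓ 101-0✓ 101-1✓ 1010-✓ 1011-✓ 11-01✓ 11-11✓ 110-1✓ 111-0✓ 111-1✓ 1110-✓ 1111-✓
Round 2: --011✓ --110✓ --111✓ -0-10✓ -0-11✓ -001-✓ -01-1 -011-✓ -1-11✓ -10-1 -11-0 -111-✓ 0--11✓ 0-11-✓ 00-1-✓ 1--01✓ 1--11✓ 1-0-1✓ 1-1-0✓ 1-1-1✓ 1-10-✓ 1-11-✓ 10--1✓ 10-1-✓ 101--✓ 11--1✓ 111--✓
Round 3: ---11 --11- -0-1- 1---1 1-1--
PIs = {---11, --11-, -0-1-, -01-1, -10-1, -11-0, 000-0, 1---1, 1-1--}
Coverage chart:
  m0: 000-0 ←essential
  m2: -0-1-,000-0
  m3: ---11,-0-1-
  m5: -01-1 ←essential
  m6: --11-,-0-1-
  m7: ---11,--11-,-0-1-,-01-1
  m9: -10-1 ←essential
  m11: ---11,-10-1
  m12: -11-0 ←essential
  m14: --11-,-11-0
  m15: ---11,--11-
  m17: 1---1 ←essential
  m18: -0-1- ←essential
  m19: ---11,-0-1-,1---1
  m20: 1-1-- ←essential
  m21: -01-1,1---1,1-1--
  m22: --11-,-0-1-,1-1--
  m23: ---11,--11-,-0-1-,-01-1,1---1,1-1--
  m25: -10-1,1---1
  m27: ---11,-10-1,1---1
  m28: -11-0,1-1--
  m29: 1---1,1-1--
  m30: --11-,-11-0,1-1--
  m31: ---11,--11-,1---1,1-1--
Essential: -0-1-, -01-1, -10-1, -11-0, 000-0, 1---1, 1-1--
Petrick residual → ---11
Min cover (8 terms): de + b'd + b'ce + bc'e + bce' + a'b'c'e' + ae + ac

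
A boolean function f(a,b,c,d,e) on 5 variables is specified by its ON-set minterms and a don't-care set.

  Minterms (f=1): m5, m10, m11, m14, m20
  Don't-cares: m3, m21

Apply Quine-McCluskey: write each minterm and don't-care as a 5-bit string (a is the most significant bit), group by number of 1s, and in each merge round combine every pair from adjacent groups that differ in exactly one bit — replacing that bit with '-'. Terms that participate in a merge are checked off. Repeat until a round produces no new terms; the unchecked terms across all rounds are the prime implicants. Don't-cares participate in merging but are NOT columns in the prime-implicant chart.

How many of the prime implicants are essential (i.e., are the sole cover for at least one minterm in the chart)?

size-2^0 implicants → 00011(✓)  00101(✓)  01010(✓)  01011(✓)  01110(✓)  10100(✓)  10101(✓)
size-2^1 implicants → -0101  0-011  01-10  0101-  1010-
Unchecked terms (primes): -0101, 0-011, 01-10, 0101-, 1010-
Minterm coverage:
  m5 ⊆ -0101 [E]
  m10 ⊆ 01-10,0101-
  m11 ⊆ 0-011,0101-
  m14 ⊆ 01-10 [E]
  m20 ⊆ 1010- [E]
E = {-0101, 01-10, 1010-}

3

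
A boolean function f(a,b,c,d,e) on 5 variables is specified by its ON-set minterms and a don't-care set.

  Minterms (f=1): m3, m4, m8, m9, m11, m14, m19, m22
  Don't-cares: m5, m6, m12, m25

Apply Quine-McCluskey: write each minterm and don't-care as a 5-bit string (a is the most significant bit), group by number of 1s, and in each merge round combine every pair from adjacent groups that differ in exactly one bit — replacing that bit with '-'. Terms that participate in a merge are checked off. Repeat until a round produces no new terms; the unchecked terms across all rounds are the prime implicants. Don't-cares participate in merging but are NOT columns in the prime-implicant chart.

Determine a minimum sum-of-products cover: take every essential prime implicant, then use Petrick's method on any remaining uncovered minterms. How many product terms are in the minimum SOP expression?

size-2^0 implicants → 00011(✓)  00100(✓)  00101(✓)  00110(✓)  01000(✓)  01001(✓)  01011(✓)  01100(✓)  01110(✓)  10011(✓)  10110(✓)  11001(✓)
size-2^1 implicants → -0011  -0110  -1001  0-011  0-100(✓)  0-110(✓)  001-0(✓)  0010-  01-00  010-1  0100-  011-0(✓)
size-2^2 implicants → 0-1-0
Unchecked terms (primes): -0011, -0110, -1001, 0-011, 0-1-0, 0010-, 01-00, 010-1, 0100-
Minterm coverage:
  m3 ⊆ -0011,0-011
  m4 ⊆ 0-1-0,0010-
  m8 ⊆ 01-00,0100-
  m9 ⊆ -1001,010-1,0100-
  m11 ⊆ 0-011,010-1
  m14 ⊆ 0-1-0 [E]
  m19 ⊆ -0011 [E]
  m22 ⊆ -0110 [E]
E = {-0011, -0110, 0-1-0}
Petrick residual → 0-011, 0100-
Cover = b'c'de + b'cde' + a'c'de + a'ce' + a'bc'd'  |cover|=5

5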